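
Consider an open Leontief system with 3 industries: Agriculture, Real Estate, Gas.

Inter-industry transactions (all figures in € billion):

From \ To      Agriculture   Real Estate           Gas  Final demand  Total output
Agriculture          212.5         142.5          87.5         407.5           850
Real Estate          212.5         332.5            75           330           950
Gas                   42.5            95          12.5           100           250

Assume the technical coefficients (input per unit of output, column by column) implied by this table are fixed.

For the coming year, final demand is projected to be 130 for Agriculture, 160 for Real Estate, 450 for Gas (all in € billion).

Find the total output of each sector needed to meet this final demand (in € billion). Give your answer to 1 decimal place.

x_1 = 594.3, x_2 = 743.9, x_3 = 583.3

Technical coefficients a_ij = z_ij / X_j:
  a_11 = 212.5/850 = 0.25, a_21 = 212.5/850 = 0.25, a_31 = 42.5/850 = 0.05
  a_12 = 142.5/950 = 0.15, a_22 = 332.5/950 = 0.35, a_32 = 95/950 = 0.10
  a_13 = 87.5/250 = 0.35, a_23 = 75/250 = 0.30, a_33 = 12.5/250 = 0.05
I − A =
  [   0.75    -0.15    -0.35]
  [  -0.25     0.65    -0.30]
  [  -0.05    -0.10     0.95]
Cofactors of I−A, C_ij = (−1)^(i+j)·(minor ij) (rows/columns in the sector order above):
  C_11 = (0.65)(0.95) − (-0.30)(-0.10) = 0.5875
  C_12 = −[(-0.25)(0.95) − (-0.30)(-0.05)] = 0.2525
  C_13 = (-0.25)(-0.10) − (0.65)(-0.05) = 0.0575
  C_21 = −[(-0.15)(0.95) − (-0.35)(-0.10)] = 0.1775
  C_22 = (0.75)(0.95) − (-0.35)(-0.05) = 0.6950
  C_23 = −[(0.75)(-0.10) − (-0.15)(-0.05)] = 0.0825
  C_31 = (-0.15)(-0.30) − (-0.35)(0.65) = 0.2725
  C_32 = −[(0.75)(-0.30) − (-0.35)(-0.25)] = 0.3125
  C_33 = (0.75)(0.65) − (-0.15)(-0.25) = 0.4500
det(I−A) = Σ_j (I−A)_1j·C_1j = (0.75)(0.5875) + (-0.15)(0.2525) + (-0.35)(0.0575) = 0.382625
adj(I−A) = Cᵀ =
  [ 0.5875   0.1775   0.2725]
  [ 0.2525   0.6950   0.3125]
  [ 0.0575   0.0825   0.4500]
(I − A)⁻¹ = adj(I−A) / det(I−A) ≈
  [   1.5354     0.4639     0.7122]
  [   0.6599     1.8164     0.8167]
  [   0.1503     0.2156     1.1761]
x = (I − A)⁻¹ d = adj(I−A)·d / det(I−A), with det(I−A) = 0.382625:
  x_1 = (0.5875·130 + 0.1775·160 + 0.2725·450) / 0.382625 = 227.40 / 0.382625 ≈ 594.3
  x_2 = (0.2525·130 + 0.6950·160 + 0.3125·450) / 0.382625 = 284.65 / 0.382625 ≈ 743.9
  x_3 = (0.0575·130 + 0.0825·160 + 0.4500·450) / 0.382625 = 223.175 / 0.382625 ≈ 583.3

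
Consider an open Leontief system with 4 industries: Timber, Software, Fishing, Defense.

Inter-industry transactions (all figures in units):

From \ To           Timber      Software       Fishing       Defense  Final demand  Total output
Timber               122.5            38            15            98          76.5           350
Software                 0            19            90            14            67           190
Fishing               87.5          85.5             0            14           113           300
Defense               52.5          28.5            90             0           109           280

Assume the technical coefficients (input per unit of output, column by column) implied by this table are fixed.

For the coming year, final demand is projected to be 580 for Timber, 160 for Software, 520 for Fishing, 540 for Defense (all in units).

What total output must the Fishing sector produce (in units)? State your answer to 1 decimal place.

x_F = 1401.0

Technical coefficients a_ij = z_ij / X_j:
  a_TT = 122.5/350 = 0.35, a_ST = 0/350 = 0.00, a_FT = 87.5/350 = 0.25, a_DT = 52.5/350 = 0.15
  a_TS = 38/190 = 0.20, a_SS = 19/190 = 0.10, a_FS = 85.5/190 = 0.45, a_DS = 28.5/190 = 0.15
  a_TF = 15/300 = 0.05, a_SF = 90/300 = 0.30, a_FF = 0/300 = 0.00, a_DF = 90/300 = 0.30
  a_TD = 98/280 = 0.35, a_SD = 14/280 = 0.05, a_FD = 14/280 = 0.05, a_DD = 0/280 = 0.00
I − A =
  [   0.65    -0.20    -0.05    -0.35]
  [   0.00     0.90    -0.30    -0.05]
  [  -0.25    -0.45     1.00    -0.05]
  [  -0.15    -0.15    -0.30     1.00]
Compute the cofactors C_ij = (−1)^(i+j)·(3×3 minor ij) of I−A; the adjugate is their transpose:
adj(I−A) = Cᵀ =
  [ 0.735000   0.319625   0.217875   0.284125]
  [ 0.088500   0.548625   0.189375   0.067875]
  [ 0.233250   0.338375   0.531375   0.125125]
  [ 0.193500   0.231750   0.220500   0.471000]
det(I−A) = Σ_j (I−A)_1j·C_1j = (0.65)(0.735000) + (-0.20)(0.088500) + (-0.05)(0.233250) + (-0.35)(0.193500) = 0.3806625
(I − A)⁻¹ = adj(I−A) / det(I−A) ≈
  [   1.9308     0.8397     0.5724     0.7464]
  [   0.2325     1.4412     0.4975     0.1783]
  [   0.6127     0.8889     1.3959     0.3287]
  [   0.5083     0.6088     0.5793     1.2373]
x = (I − A)⁻¹ d = adj(I−A)·d / det(I−A), with det(I−A) = 0.3806625:
  x_T = (0.735000·580 + 0.319625·160 + 0.217875·520 + 0.284125·540) / 0.3806625 = 744.1625 / 0.3806625 ≈ 1954.9
  x_S = (0.088500·580 + 0.548625·160 + 0.189375·520 + 0.067875·540) / 0.3806625 = 274.2375 / 0.3806625 ≈ 720.4
  x_F = (0.233250·580 + 0.338375·160 + 0.531375·520 + 0.125125·540) / 0.3806625 = 533.3075 / 0.3806625 ≈ 1401.0
  x_D = (0.193500·580 + 0.231750·160 + 0.220500·520 + 0.471000·540) / 0.3806625 = 518.31 / 0.3806625 ≈ 1361.6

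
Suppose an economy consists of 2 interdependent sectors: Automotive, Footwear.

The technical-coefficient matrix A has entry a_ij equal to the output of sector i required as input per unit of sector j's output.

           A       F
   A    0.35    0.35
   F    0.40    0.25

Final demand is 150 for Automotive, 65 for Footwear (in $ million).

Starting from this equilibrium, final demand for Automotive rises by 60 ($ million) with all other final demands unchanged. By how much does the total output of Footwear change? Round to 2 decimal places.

I − A =
  [   0.65    -0.35]
  [  -0.40     0.75]
det(I−A) = (0.65)(0.75) − (-0.35)(-0.40) = 0.3475
adj(I−A) = [[0.75, 0.35], [0.40, 0.65]]
(I − A)⁻¹ = adj(I−A) / det(I−A) ≈
  [   2.1583     1.0072]
  [   1.1511     1.8705]
Δx = (I − A)⁻¹ Δd with Δd having +60 in the Automotive component and 0 elsewhere.
So Δx_F = L_FA · (+60), where L_FA = adj(I−A)_FA / det(I−A) = 0.40 / 0.3475.
Δx_F = 0.40 × (+60) / 0.3475 = 24.00 / 0.3475 ≈ 69.06.

Δx_F = 69.06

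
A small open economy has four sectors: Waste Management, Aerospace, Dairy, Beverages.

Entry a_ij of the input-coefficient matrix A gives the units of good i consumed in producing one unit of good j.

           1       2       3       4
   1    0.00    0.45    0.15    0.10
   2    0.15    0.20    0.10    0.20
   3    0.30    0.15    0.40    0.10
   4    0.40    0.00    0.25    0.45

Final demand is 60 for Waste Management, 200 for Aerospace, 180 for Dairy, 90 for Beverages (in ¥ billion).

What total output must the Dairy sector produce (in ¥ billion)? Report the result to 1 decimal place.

I − A =
  [   1.00    -0.45    -0.15    -0.10]
  [  -0.15     0.80    -0.10    -0.20]
  [  -0.30    -0.15     0.60    -0.10]
  [  -0.40     0.00    -0.25     0.55]
Compute the cofactors C_ij = (−1)^(i+j)·(3×3 minor ij) of I−A; the adjugate is their transpose:
adj(I−A) = Cᵀ =
  [ 0.228250   0.153375   0.133250   0.121500]
  [ 0.129250   0.242750   0.129125   0.135250]
  [ 0.188375   0.168750   0.334875   0.156500]
  [ 0.251625   0.188250   0.249125   0.371625]
det(I−A) = Σ_j (I−A)_1j·C_1j = (1.00)(0.228250) + (-0.45)(0.129250) + (-0.15)(0.188375) + (-0.10)(0.251625) = 0.11666875
(I − A)⁻¹ = adj(I−A) / det(I−A) ≈
  [   1.9564     1.3146     1.1421     1.0414]
  [   1.1078     2.0807     1.1068     1.1593]
  [   1.6146     1.4464     2.8703     1.3414]
  [   2.1567     1.6135     2.1353     3.1853]
x = (I − A)⁻¹ d = adj(I−A)·d / det(I−A), with det(I−A) = 0.11666875:
  x_1 = (0.228250·60 + 0.153375·200 + 0.133250·180 + 0.121500·90) / 0.11666875 = 79.29 / 0.11666875 ≈ 679.6
  x_2 = (0.129250·60 + 0.242750·200 + 0.129125·180 + 0.135250·90) / 0.11666875 = 91.72 / 0.11666875 ≈ 786.2
  x_3 = (0.188375·60 + 0.168750·200 + 0.334875·180 + 0.156500·90) / 0.11666875 = 119.415 / 0.11666875 ≈ 1023.5
  x_4 = (0.251625·60 + 0.188250·200 + 0.249125·180 + 0.371625·90) / 0.11666875 = 131.03625 / 0.11666875 ≈ 1123.1

x_3 = 1023.5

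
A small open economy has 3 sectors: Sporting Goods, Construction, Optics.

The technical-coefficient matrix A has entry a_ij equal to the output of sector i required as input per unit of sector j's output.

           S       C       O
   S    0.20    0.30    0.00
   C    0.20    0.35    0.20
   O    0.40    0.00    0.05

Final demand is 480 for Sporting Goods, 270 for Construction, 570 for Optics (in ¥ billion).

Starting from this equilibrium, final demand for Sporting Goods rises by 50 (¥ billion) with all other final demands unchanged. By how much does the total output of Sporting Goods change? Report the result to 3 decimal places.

I − A =
  [   0.80    -0.30     0.00]
  [  -0.20     0.65    -0.20]
  [  -0.40     0.00     0.95]
Cofactors of I−A, C_ij = (−1)^(i+j)·(minor ij) (rows/columns in the sector order above):
  C_11 = (0.65)(0.95) − (-0.20)(0.00) = 0.6175
  C_12 = −[(-0.20)(0.95) − (-0.20)(-0.40)] = 0.2700
  C_13 = (-0.20)(0.00) − (0.65)(-0.40) = 0.2600
  C_21 = −[(-0.30)(0.95) − (0.00)(0.00)] = 0.2850
  C_22 = (0.80)(0.95) − (0.00)(-0.40) = 0.7600
  C_23 = −[(0.80)(0.00) − (-0.30)(-0.40)] = 0.1200
  C_31 = (-0.30)(-0.20) − (0.00)(0.65) = 0.0600
  C_32 = −[(0.80)(-0.20) − (0.00)(-0.20)] = 0.1600
  C_33 = (0.80)(0.65) − (-0.30)(-0.20) = 0.4600
det(I−A) = Σ_j (I−A)_1j·C_1j = (0.80)(0.6175) + (-0.30)(0.2700) + (0.00)(0.2600) = 0.4130
adj(I−A) = Cᵀ =
  [ 0.6175   0.2850   0.0600]
  [ 0.2700   0.7600   0.1600]
  [ 0.2600   0.1200   0.4600]
(I − A)⁻¹ = adj(I−A) / det(I−A) ≈
  [   1.4952     0.6901     0.1453]
  [   0.6538     1.8402     0.3874]
  [   0.6295     0.2906     1.1138]
Δx = (I − A)⁻¹ Δd with Δd having +50 in the Sporting Goods component and 0 elsewhere.
So Δx_S = L_SS · (+50), where L_SS = adj(I−A)_SS / det(I−A) = 0.6175 / 0.4130.
Δx_S = 0.6175 × (+50) / 0.4130 = 30.875 / 0.4130 ≈ 74.758.

Δx_S = 74.758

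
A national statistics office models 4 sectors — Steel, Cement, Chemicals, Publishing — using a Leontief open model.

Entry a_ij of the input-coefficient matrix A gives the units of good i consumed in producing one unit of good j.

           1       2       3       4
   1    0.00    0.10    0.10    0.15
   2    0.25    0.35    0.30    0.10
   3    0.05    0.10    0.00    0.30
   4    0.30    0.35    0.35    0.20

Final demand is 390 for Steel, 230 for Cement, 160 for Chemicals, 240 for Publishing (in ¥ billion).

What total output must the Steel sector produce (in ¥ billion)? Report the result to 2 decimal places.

I − A =
  [   1.00    -0.10    -0.10    -0.15]
  [  -0.25     0.65    -0.30    -0.10]
  [  -0.05    -0.10     1.00    -0.30]
  [  -0.30    -0.35    -0.35     0.80]
Compute the cofactors C_ij = (−1)^(i+j)·(3×3 minor ij) of I−A; the adjugate is their transpose:
adj(I−A) = Cᵀ =
  [ 0.357750   0.145750   0.125875   0.132500]
  [ 0.244500   0.634375   0.297625   0.236750]
  [ 0.132000   0.196125   0.419625   0.206625]
  [ 0.298875   0.418000   0.361000   0.587750]
det(I−A) = Σ_j (I−A)_1j·C_1j = (1.00)(0.357750) + (-0.10)(0.244500) + (-0.10)(0.132000) + (-0.15)(0.298875) = 0.27526875
(I − A)⁻¹ = adj(I−A) / det(I−A) ≈
  [   1.2996     0.5295     0.4573     0.4813]
  [   0.8882     2.3046     1.0812     0.8601]
  [   0.4795     0.7125     1.5244     0.7506]
  [   1.0858     1.5185     1.3114     2.1352]
x = (I − A)⁻¹ d = adj(I−A)·d / det(I−A), with det(I−A) = 0.27526875:
  x_1 = (0.357750·390 + 0.145750·230 + 0.125875·160 + 0.132500·240) / 0.27526875 = 224.985 / 0.27526875 ≈ 817.33
  x_2 = (0.244500·390 + 0.634375·230 + 0.297625·160 + 0.236750·240) / 0.27526875 = 345.70125 / 0.27526875 ≈ 1255.87
  x_3 = (0.132000·390 + 0.196125·230 + 0.419625·160 + 0.206625·240) / 0.27526875 = 213.31875 / 0.27526875 ≈ 774.95
  x_4 = (0.298875·390 + 0.418000·230 + 0.361000·160 + 0.587750·240) / 0.27526875 = 411.52125 / 0.27526875 ≈ 1494.98

x_1 = 817.33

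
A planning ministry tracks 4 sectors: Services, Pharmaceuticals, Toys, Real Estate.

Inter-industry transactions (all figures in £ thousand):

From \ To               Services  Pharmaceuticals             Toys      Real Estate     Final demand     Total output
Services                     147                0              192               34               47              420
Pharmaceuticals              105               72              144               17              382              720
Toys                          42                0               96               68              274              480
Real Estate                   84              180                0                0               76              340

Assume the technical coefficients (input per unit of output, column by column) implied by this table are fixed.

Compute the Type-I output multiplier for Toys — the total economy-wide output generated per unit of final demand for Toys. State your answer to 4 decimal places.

m_3 = 3.5940

Technical coefficients a_ij = z_ij / X_j:
  a_11 = 147/420 = 0.35, a_21 = 105/420 = 0.25, a_31 = 42/420 = 0.10, a_41 = 84/420 = 0.20
  a_12 = 0/720 = 0.00, a_22 = 72/720 = 0.10, a_32 = 0/720 = 0.00, a_42 = 180/720 = 0.25
  a_13 = 192/480 = 0.40, a_23 = 144/480 = 0.30, a_33 = 96/480 = 0.20, a_43 = 0/480 = 0.00
  a_14 = 34/340 = 0.10, a_24 = 17/340 = 0.05, a_34 = 68/340 = 0.20, a_44 = 0/340 = 0.00
I − A =
  [   0.65     0.00    -0.40    -0.10]
  [  -0.25     0.90    -0.30    -0.05]
  [  -0.10     0.00     0.80    -0.20]
  [  -0.20    -0.25     0.00     1.00]
Compute the cofactors C_ij = (−1)^(i+j)·(3×3 minor ij) of I−A; the adjugate is their transpose:
adj(I−A) = Cᵀ =
  [ 0.695000   0.040000   0.362500   0.144000]
  [ 0.250000   0.448000   0.293000   0.106000]
  [ 0.137250   0.035000   0.552625   0.126000]
  [ 0.201500   0.120000   0.145750   0.432000]
det(I−A) = Σ_j (I−A)_1j·C_1j = (0.65)(0.695000) + (0.00)(0.250000) + (-0.40)(0.137250) + (-0.10)(0.201500) = 0.3767
(I − A)⁻¹ = adj(I−A) / det(I−A) ≈
  [   1.84497     0.10619     0.96230     0.38227]
  [   0.66366     1.18928     0.77781     0.28139]
  [   0.36435     0.09291     1.46702     0.33448]
  [   0.53491     0.31856     0.38691     1.14680]
The output multiplier for sector j is the column-j sum of the Leontief inverse (I − A)⁻¹ = adj(I−A) / det(I−A).
Column 3 of adj(I−A): (0.362500, 0.293000, 0.552625, 0.145750); det(I−A) = 0.3767.
m_3 = (0.362500 + 0.293000 + 0.552625 + 0.145750) / 0.3767 = 1.353875 / 0.3767 ≈ 3.5940.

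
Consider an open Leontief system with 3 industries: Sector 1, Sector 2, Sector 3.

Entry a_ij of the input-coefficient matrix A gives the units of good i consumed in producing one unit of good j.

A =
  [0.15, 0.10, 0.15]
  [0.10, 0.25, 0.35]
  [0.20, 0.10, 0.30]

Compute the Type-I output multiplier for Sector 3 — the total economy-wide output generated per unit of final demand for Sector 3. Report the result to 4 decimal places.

I − A =
  [   0.85    -0.10    -0.15]
  [  -0.10     0.75    -0.35]
  [  -0.20    -0.10     0.70]
Cofactors of I−A, C_ij = (−1)^(i+j)·(minor ij) (rows/columns in the sector order above):
  C_11 = (0.75)(0.70) − (-0.35)(-0.10) = 0.4900
  C_12 = −[(-0.10)(0.70) − (-0.35)(-0.20)] = 0.1400
  C_13 = (-0.10)(-0.10) − (0.75)(-0.20) = 0.1600
  C_21 = −[(-0.10)(0.70) − (-0.15)(-0.10)] = 0.0850
  C_22 = (0.85)(0.70) − (-0.15)(-0.20) = 0.5650
  C_23 = −[(0.85)(-0.10) − (-0.10)(-0.20)] = 0.1050
  C_31 = (-0.10)(-0.35) − (-0.15)(0.75) = 0.1475
  C_32 = −[(0.85)(-0.35) − (-0.15)(-0.10)] = 0.3125
  C_33 = (0.85)(0.75) − (-0.10)(-0.10) = 0.6275
det(I−A) = Σ_j (I−A)_1j·C_1j = (0.85)(0.4900) + (-0.10)(0.1400) + (-0.15)(0.1600) = 0.3785
adj(I−A) = Cᵀ =
  [ 0.4900   0.0850   0.1475]
  [ 0.1400   0.5650   0.3125]
  [ 0.1600   0.1050   0.6275]
(I − A)⁻¹ = adj(I−A) / det(I−A) ≈
  [   1.29458     0.22457     0.38970]
  [   0.36988     1.49273     0.82563]
  [   0.42272     0.27741     1.65786]
The output multiplier for sector j is the column-j sum of the Leontief inverse (I − A)⁻¹ = adj(I−A) / det(I−A).
Column 3 of adj(I−A): (0.1475, 0.3125, 0.6275); det(I−A) = 0.3785.
m_3 = (0.1475 + 0.3125 + 0.6275) / 0.3785 = 1.0875 / 0.3785 ≈ 2.8732.

m_3 = 2.8732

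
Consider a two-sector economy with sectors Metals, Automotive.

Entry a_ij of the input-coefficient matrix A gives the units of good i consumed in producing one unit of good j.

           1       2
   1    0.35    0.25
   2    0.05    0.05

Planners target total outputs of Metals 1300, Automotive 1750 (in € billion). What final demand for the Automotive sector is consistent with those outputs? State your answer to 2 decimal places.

d_2 = 1597.50

I − A =
  [   0.65    -0.25]
  [  -0.05     0.95]
d = (I − A) x:
  d_1 = (+0.65)·1300 + (-0.25)·1750 = 407.50
  d_2 = (-0.05)·1300 + (+0.95)·1750 = 1597.50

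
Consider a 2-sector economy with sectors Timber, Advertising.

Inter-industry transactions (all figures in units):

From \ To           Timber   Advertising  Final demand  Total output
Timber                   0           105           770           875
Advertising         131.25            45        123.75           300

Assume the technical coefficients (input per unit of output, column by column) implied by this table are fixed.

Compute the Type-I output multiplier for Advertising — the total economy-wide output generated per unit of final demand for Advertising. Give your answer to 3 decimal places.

m_A = 1.693

Technical coefficients a_ij = z_ij / X_j:
  a_TT = 0/875 = 0.00, a_AT = 131.25/875 = 0.15
  a_TA = 105/300 = 0.35, a_AA = 45/300 = 0.15
I − A =
  [   1.00    -0.35]
  [  -0.15     0.85]
det(I−A) = (1.00)(0.85) − (-0.35)(-0.15) = 0.7975
adj(I−A) = [[0.85, 0.35], [0.15, 1.00]]
(I − A)⁻¹ = adj(I−A) / det(I−A) ≈
  [   1.0658     0.4389]
  [   0.1881     1.2539]
The output multiplier for sector j is the column-j sum of the Leontief inverse (I − A)⁻¹ = adj(I−A) / det(I−A).
Column A of adj(I−A): (0.35, 1.00); det(I−A) = 0.7975.
m_A = (0.35 + 1.00) / 0.7975 = 1.35 / 0.7975 ≈ 1.693.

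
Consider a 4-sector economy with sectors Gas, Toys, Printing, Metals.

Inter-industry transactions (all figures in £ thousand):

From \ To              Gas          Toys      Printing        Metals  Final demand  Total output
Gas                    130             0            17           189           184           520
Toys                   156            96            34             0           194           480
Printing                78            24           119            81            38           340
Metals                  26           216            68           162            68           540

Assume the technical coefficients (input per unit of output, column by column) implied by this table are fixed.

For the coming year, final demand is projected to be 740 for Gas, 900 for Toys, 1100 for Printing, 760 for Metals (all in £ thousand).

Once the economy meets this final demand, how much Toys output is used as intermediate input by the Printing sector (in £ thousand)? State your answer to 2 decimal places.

z_23 = 357.31

Technical coefficients a_ij = z_ij / X_j:
  a_11 = 130/520 = 0.25, a_21 = 156/520 = 0.30, a_31 = 78/520 = 0.15, a_41 = 26/520 = 0.05
  a_12 = 0/480 = 0.00, a_22 = 96/480 = 0.20, a_32 = 24/480 = 0.05, a_42 = 216/480 = 0.45
  a_13 = 17/340 = 0.05, a_23 = 34/340 = 0.10, a_33 = 119/340 = 0.35, a_43 = 68/340 = 0.20
  a_14 = 189/540 = 0.35, a_24 = 0/540 = 0.00, a_34 = 81/540 = 0.15, a_44 = 162/540 = 0.30
I − A =
  [   0.75     0.00    -0.05    -0.35]
  [  -0.30     0.80    -0.10     0.00]
  [  -0.15    -0.05     0.65    -0.15]
  [  -0.05    -0.45    -0.20     0.70]
Compute the cofactors C_ij = (−1)^(i+j)·(3×3 minor ij) of I−A; the adjugate is their transpose:
adj(I−A) = Cᵀ =
  [ 0.329750   0.111000   0.099750   0.186250]
  [ 0.138750   0.291250   0.082250   0.087000]
  [ 0.120750   0.099625   0.358750   0.137250]
  [ 0.147250   0.223625   0.162500   0.379500]
det(I−A) = Σ_j (I−A)_1j·C_1j = (0.75)(0.329750) + (0.00)(0.138750) + (-0.05)(0.120750) + (-0.35)(0.147250) = 0.1897375
(I − A)⁻¹ = adj(I−A) / det(I−A) ≈
  [   1.7379     0.5850     0.5257     0.9816]
  [   0.7313     1.5350     0.4335     0.4585]
  [   0.6364     0.5251     1.8908     0.7234]
  [   0.7761     1.1786     0.8564     2.0001]
First solve x = (I − A)⁻¹ d = adj(I−A)·d / det(I−A); in particular x_3 = (0.120750·740 + 0.099625·900 + 0.358750·1100 + 0.137250·760) / 0.1897375 = 677.9525 / 0.1897375 ≈ 3573.1076.
Intermediate flow from 2 to 3: z_23 = a_23 · x_3 = 0.10 × 677.9525 / 0.1897375 = 67.79525 / 0.1897375 ≈ 357.31.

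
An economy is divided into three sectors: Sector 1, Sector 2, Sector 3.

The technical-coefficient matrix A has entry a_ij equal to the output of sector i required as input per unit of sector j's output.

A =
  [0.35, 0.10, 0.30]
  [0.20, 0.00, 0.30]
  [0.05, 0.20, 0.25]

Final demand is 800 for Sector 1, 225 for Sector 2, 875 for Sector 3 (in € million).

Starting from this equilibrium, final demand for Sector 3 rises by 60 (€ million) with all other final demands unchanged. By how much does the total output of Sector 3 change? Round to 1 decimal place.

I − A =
  [   0.65    -0.10    -0.30]
  [  -0.20     1.00    -0.30]
  [  -0.05    -0.20     0.75]
Cofactors of I−A, C_ij = (−1)^(i+j)·(minor ij) (rows/columns in the sector order above):
  C_11 = (1.00)(0.75) − (-0.30)(-0.20) = 0.6900
  C_12 = −[(-0.20)(0.75) − (-0.30)(-0.05)] = 0.1650
  C_13 = (-0.20)(-0.20) − (1.00)(-0.05) = 0.0900
  C_21 = −[(-0.10)(0.75) − (-0.30)(-0.20)] = 0.1350
  C_22 = (0.65)(0.75) − (-0.30)(-0.05) = 0.4725
  C_23 = −[(0.65)(-0.20) − (-0.10)(-0.05)] = 0.1350
  C_31 = (-0.10)(-0.30) − (-0.30)(1.00) = 0.3300
  C_32 = −[(0.65)(-0.30) − (-0.30)(-0.20)] = 0.2550
  C_33 = (0.65)(1.00) − (-0.10)(-0.20) = 0.6300
det(I−A) = Σ_j (I−A)_1j·C_1j = (0.65)(0.6900) + (-0.10)(0.1650) + (-0.30)(0.0900) = 0.4050
adj(I−A) = Cᵀ =
  [ 0.6900   0.1350   0.3300]
  [ 0.1650   0.4725   0.2550]
  [ 0.0900   0.1350   0.6300]
(I − A)⁻¹ = adj(I−A) / det(I−A) ≈
  [   1.7037     0.3333     0.8148]
  [   0.4074     1.1667     0.6296]
  [   0.2222     0.3333     1.5556]
Δx = (I − A)⁻¹ Δd with Δd having +60 in the Sector 3 component and 0 elsewhere.
So Δx_3 = L_33 · (+60), where L_33 = adj(I−A)_33 / det(I−A) = 0.6300 / 0.4050.
Δx_3 = 0.6300 × (+60) / 0.4050 = 37.80 / 0.4050 ≈ 93.3.

Δx_3 = 93.3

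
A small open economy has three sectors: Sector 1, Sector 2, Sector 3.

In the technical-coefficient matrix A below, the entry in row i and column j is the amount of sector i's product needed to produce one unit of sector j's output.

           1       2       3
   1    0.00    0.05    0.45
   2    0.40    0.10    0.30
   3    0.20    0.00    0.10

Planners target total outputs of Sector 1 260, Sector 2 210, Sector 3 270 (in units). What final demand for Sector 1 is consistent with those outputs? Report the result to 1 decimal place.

I − A =
  [   1.00    -0.05    -0.45]
  [  -0.40     0.90    -0.30]
  [  -0.20     0.00     0.90]
d = (I − A) x:
  d_1 = (+1.00)·260 + (-0.05)·210 + (-0.45)·270 = 128.0
  d_2 = (-0.40)·260 + (+0.90)·210 + (-0.30)·270 = 4.0
  d_3 = (-0.20)·260 + (+0.00)·210 + (+0.90)·270 = 191.0

d_1 = 128.0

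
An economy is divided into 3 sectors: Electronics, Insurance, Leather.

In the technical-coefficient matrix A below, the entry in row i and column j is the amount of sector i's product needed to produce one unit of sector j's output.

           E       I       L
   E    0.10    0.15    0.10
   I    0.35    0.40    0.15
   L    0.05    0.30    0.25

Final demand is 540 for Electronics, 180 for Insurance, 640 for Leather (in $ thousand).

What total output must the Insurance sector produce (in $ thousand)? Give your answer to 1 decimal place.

x_I = 1208.4

I − A =
  [   0.90    -0.15    -0.10]
  [  -0.35     0.60    -0.15]
  [  -0.05    -0.30     0.75]
Cofactors of I−A, C_ij = (−1)^(i+j)·(minor ij) (rows/columns in the sector order above):
  C_11 = (0.60)(0.75) − (-0.15)(-0.30) = 0.4050
  C_12 = −[(-0.35)(0.75) − (-0.15)(-0.05)] = 0.2700
  C_13 = (-0.35)(-0.30) − (0.60)(-0.05) = 0.1350
  C_21 = −[(-0.15)(0.75) − (-0.10)(-0.30)] = 0.1425
  C_22 = (0.90)(0.75) − (-0.10)(-0.05) = 0.6700
  C_23 = −[(0.90)(-0.30) − (-0.15)(-0.05)] = 0.2775
  C_31 = (-0.15)(-0.15) − (-0.10)(0.60) = 0.0825
  C_32 = −[(0.90)(-0.15) − (-0.10)(-0.35)] = 0.1700
  C_33 = (0.90)(0.60) − (-0.15)(-0.35) = 0.4875
det(I−A) = Σ_j (I−A)_1j·C_1j = (0.90)(0.4050) + (-0.15)(0.2700) + (-0.10)(0.1350) = 0.3105
adj(I−A) = Cᵀ =
  [ 0.4050   0.1425   0.0825]
  [ 0.2700   0.6700   0.1700]
  [ 0.1350   0.2775   0.4875]
(I − A)⁻¹ = adj(I−A) / det(I−A) ≈
  [   1.3043     0.4589     0.2657]
  [   0.8696     2.1578     0.5475]
  [   0.4348     0.8937     1.5700]
x = (I − A)⁻¹ d = adj(I−A)·d / det(I−A), with det(I−A) = 0.3105:
  x_E = (0.4050·540 + 0.1425·180 + 0.0825·640) / 0.3105 = 297.15 / 0.3105 ≈ 957.0
  x_I = (0.2700·540 + 0.6700·180 + 0.1700·640) / 0.3105 = 375.20 / 0.3105 ≈ 1208.4
  x_L = (0.1350·540 + 0.2775·180 + 0.4875·640) / 0.3105 = 434.85 / 0.3105 ≈ 1400.5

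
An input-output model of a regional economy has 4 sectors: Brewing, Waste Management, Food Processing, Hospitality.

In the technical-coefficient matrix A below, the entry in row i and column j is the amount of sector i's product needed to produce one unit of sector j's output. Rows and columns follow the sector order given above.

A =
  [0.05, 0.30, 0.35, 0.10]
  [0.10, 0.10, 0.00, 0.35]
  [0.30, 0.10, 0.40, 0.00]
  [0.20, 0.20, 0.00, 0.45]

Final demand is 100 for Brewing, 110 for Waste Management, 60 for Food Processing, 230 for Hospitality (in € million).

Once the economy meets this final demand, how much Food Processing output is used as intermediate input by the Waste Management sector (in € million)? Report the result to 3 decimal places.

z_32 = 47.717

I − A =
  [   0.95    -0.30    -0.35    -0.10]
  [  -0.10     0.90     0.00    -0.35]
  [  -0.30    -0.10     0.60     0.00]
  [  -0.20    -0.20     0.00     0.55]
Compute the cofactors C_ij = (−1)^(i+j)·(3×3 minor ij) of I−A; the adjugate is their transpose:
adj(I−A) = Cᵀ =
  [ 0.25500   0.13025   0.14875   0.12925]
  [ 0.07500   0.24375   0.04375   0.16875]
  [ 0.14000   0.10575   0.34625   0.09275]
  [ 0.12000   0.13600   0.07000   0.39700]
det(I−A) = Σ_j (I−A)_1j·C_1j = (0.95)(0.25500) + (-0.30)(0.07500) + (-0.35)(0.14000) + (-0.10)(0.12000) = 0.15875
(I − A)⁻¹ = adj(I−A) / det(I−A) ≈
  [   1.6063     0.8205     0.9370     0.8142]
  [   0.4724     1.5354     0.2756     1.0630]
  [   0.8819     0.6661     2.1811     0.5843]
  [   0.7559     0.8567     0.4409     2.5008]
First solve x = (I − A)⁻¹ d = adj(I−A)·d / det(I−A); in particular x_2 = (0.07500·100 + 0.24375·110 + 0.04375·60 + 0.16875·230) / 0.15875 = 75.75 / 0.15875 ≈ 477.16535.
Intermediate flow from 3 to 2: z_32 = a_32 · x_2 = 0.10 × 75.75 / 0.15875 = 7.575 / 0.15875 ≈ 47.717.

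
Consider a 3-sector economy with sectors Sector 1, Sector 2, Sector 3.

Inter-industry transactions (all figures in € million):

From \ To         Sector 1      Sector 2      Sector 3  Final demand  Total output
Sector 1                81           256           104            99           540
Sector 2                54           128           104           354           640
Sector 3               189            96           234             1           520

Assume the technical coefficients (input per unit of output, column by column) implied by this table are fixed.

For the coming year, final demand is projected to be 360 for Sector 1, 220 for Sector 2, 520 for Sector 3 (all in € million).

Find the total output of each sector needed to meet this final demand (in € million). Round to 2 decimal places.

x_1 = 1367.01, x_2 = 965.55, x_3 = 2078.71

Technical coefficients a_ij = z_ij / X_j:
  a_11 = 81/540 = 0.15, a_21 = 54/540 = 0.10, a_31 = 189/540 = 0.35
  a_12 = 256/640 = 0.40, a_22 = 128/640 = 0.20, a_32 = 96/640 = 0.15
  a_13 = 104/520 = 0.20, a_23 = 104/520 = 0.20, a_33 = 234/520 = 0.45
I − A =
  [   0.85    -0.40    -0.20]
  [  -0.10     0.80    -0.20]
  [  -0.35    -0.15     0.55]
Cofactors of I−A, C_ij = (−1)^(i+j)·(minor ij) (rows/columns in the sector order above):
  C_11 = (0.80)(0.55) − (-0.20)(-0.15) = 0.4100
  C_12 = −[(-0.10)(0.55) − (-0.20)(-0.35)] = 0.1250
  C_13 = (-0.10)(-0.15) − (0.80)(-0.35) = 0.2950
  C_21 = −[(-0.40)(0.55) − (-0.20)(-0.15)] = 0.2500
  C_22 = (0.85)(0.55) − (-0.20)(-0.35) = 0.3975
  C_23 = −[(0.85)(-0.15) − (-0.40)(-0.35)] = 0.2675
  C_31 = (-0.40)(-0.20) − (-0.20)(0.80) = 0.2400
  C_32 = −[(0.85)(-0.20) − (-0.20)(-0.10)] = 0.1900
  C_33 = (0.85)(0.80) − (-0.40)(-0.10) = 0.6400
det(I−A) = Σ_j (I−A)_1j·C_1j = (0.85)(0.4100) + (-0.40)(0.1250) + (-0.20)(0.2950) = 0.2395
adj(I−A) = Cᵀ =
  [ 0.4100   0.2500   0.2400]
  [ 0.1250   0.3975   0.1900]
  [ 0.2950   0.2675   0.6400]
(I − A)⁻¹ = adj(I−A) / det(I−A) ≈
  [   1.7119     1.0438     1.0021]
  [   0.5219     1.6597     0.7933]
  [   1.2317     1.1169     2.6722]
x = (I − A)⁻¹ d = adj(I−A)·d / det(I−A), with det(I−A) = 0.2395:
  x_1 = (0.4100·360 + 0.2500·220 + 0.2400·520) / 0.2395 = 327.40 / 0.2395 ≈ 1367.01
  x_2 = (0.1250·360 + 0.3975·220 + 0.1900·520) / 0.2395 = 231.25 / 0.2395 ≈ 965.55
  x_3 = (0.2950·360 + 0.2675·220 + 0.6400·520) / 0.2395 = 497.85 / 0.2395 ≈ 2078.71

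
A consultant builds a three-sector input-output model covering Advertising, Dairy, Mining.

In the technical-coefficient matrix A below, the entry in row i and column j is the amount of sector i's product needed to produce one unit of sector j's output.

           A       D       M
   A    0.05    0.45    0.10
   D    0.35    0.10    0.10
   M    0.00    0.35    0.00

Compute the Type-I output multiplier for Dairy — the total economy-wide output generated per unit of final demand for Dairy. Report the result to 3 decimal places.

I − A =
  [   0.95    -0.45    -0.10]
  [  -0.35     0.90    -0.10]
  [   0.00    -0.35     1.00]
Cofactors of I−A, C_ij = (−1)^(i+j)·(minor ij) (rows/columns in the sector order above):
  C_11 = (0.90)(1.00) − (-0.10)(-0.35) = 0.8650
  C_12 = −[(-0.35)(1.00) − (-0.10)(0.00)] = 0.3500
  C_13 = (-0.35)(-0.35) − (0.90)(0.00) = 0.1225
  C_21 = −[(-0.45)(1.00) − (-0.10)(-0.35)] = 0.4850
  C_22 = (0.95)(1.00) − (-0.10)(0.00) = 0.9500
  C_23 = −[(0.95)(-0.35) − (-0.45)(0.00)] = 0.3325
  C_31 = (-0.45)(-0.10) − (-0.10)(0.90) = 0.1350
  C_32 = −[(0.95)(-0.10) − (-0.10)(-0.35)] = 0.1300
  C_33 = (0.95)(0.90) − (-0.45)(-0.35) = 0.6975
det(I−A) = Σ_j (I−A)_1j·C_1j = (0.95)(0.8650) + (-0.45)(0.3500) + (-0.10)(0.1225) = 0.6520
adj(I−A) = Cᵀ =
  [ 0.8650   0.4850   0.1350]
  [ 0.3500   0.9500   0.1300]
  [ 0.1225   0.3325   0.6975]
(I − A)⁻¹ = adj(I−A) / det(I−A) ≈
  [   1.3267     0.7439     0.2071]
  [   0.5368     1.4571     0.1994]
  [   0.1879     0.5100     1.0698]
The output multiplier for sector j is the column-j sum of the Leontief inverse (I − A)⁻¹ = adj(I−A) / det(I−A).
Column D of adj(I−A): (0.4850, 0.9500, 0.3325); det(I−A) = 0.6520.
m_D = (0.4850 + 0.9500 + 0.3325) / 0.6520 = 1.7675 / 0.6520 ≈ 2.711.

m_D = 2.711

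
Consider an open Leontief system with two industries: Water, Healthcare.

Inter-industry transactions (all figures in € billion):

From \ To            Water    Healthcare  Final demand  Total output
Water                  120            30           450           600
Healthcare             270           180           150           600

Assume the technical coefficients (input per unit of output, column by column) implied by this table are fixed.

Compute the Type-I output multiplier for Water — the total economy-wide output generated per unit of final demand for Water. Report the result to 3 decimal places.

m_1 = 2.140

Technical coefficients a_ij = z_ij / X_j:
  a_11 = 120/600 = 0.20, a_21 = 270/600 = 0.45
  a_12 = 30/600 = 0.05, a_22 = 180/600 = 0.30
I − A =
  [   0.80    -0.05]
  [  -0.45     0.70]
det(I−A) = (0.80)(0.70) − (-0.05)(-0.45) = 0.5375
adj(I−A) = [[0.70, 0.05], [0.45, 0.80]]
(I − A)⁻¹ = adj(I−A) / det(I−A) ≈
  [   1.3023     0.0930]
  [   0.8372     1.4884]
The output multiplier for sector j is the column-j sum of the Leontief inverse (I − A)⁻¹ = adj(I−A) / det(I−A).
Column 1 of adj(I−A): (0.70, 0.45); det(I−A) = 0.5375.
m_1 = (0.70 + 0.45) / 0.5375 = 1.15 / 0.5375 ≈ 2.140.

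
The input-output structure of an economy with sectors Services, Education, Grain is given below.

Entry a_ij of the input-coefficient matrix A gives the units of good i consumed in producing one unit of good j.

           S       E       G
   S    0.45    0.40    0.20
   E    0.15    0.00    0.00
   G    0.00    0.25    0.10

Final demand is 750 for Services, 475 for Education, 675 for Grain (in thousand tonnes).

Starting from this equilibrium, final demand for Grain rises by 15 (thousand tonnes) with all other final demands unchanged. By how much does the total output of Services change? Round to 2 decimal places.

I − A =
  [   0.55    -0.40    -0.20]
  [  -0.15     1.00     0.00]
  [   0.00    -0.25     0.90]
Cofactors of I−A, C_ij = (−1)^(i+j)·(minor ij) (rows/columns in the sector order above):
  C_11 = (1.00)(0.90) − (0.00)(-0.25) = 0.9000
  C_12 = −[(-0.15)(0.90) − (0.00)(0.00)] = 0.1350
  C_13 = (-0.15)(-0.25) − (1.00)(0.00) = 0.0375
  C_21 = −[(-0.40)(0.90) − (-0.20)(-0.25)] = 0.4100
  C_22 = (0.55)(0.90) − (-0.20)(0.00) = 0.4950
  C_23 = −[(0.55)(-0.25) − (-0.40)(0.00)] = 0.1375
  C_31 = (-0.40)(0.00) − (-0.20)(1.00) = 0.2000
  C_32 = −[(0.55)(0.00) − (-0.20)(-0.15)] = 0.0300
  C_33 = (0.55)(1.00) − (-0.40)(-0.15) = 0.4900
det(I−A) = Σ_j (I−A)_1j·C_1j = (0.55)(0.9000) + (-0.40)(0.1350) + (-0.20)(0.0375) = 0.4335
adj(I−A) = Cᵀ =
  [ 0.9000   0.4100   0.2000]
  [ 0.1350   0.4950   0.0300]
  [ 0.0375   0.1375   0.4900]
(I − A)⁻¹ = adj(I−A) / det(I−A) ≈
  [   2.0761     0.9458     0.4614]
  [   0.3114     1.1419     0.0692]
  [   0.0865     0.3172     1.1303]
Δx = (I − A)⁻¹ Δd with Δd having +15 in the Grain component and 0 elsewhere.
So Δx_S = L_SG · (+15), where L_SG = adj(I−A)_SG / det(I−A) = 0.2000 / 0.4335.
Δx_S = 0.2000 × (+15) / 0.4335 = 3.00 / 0.4335 ≈ 6.92.

Δx_S = 6.92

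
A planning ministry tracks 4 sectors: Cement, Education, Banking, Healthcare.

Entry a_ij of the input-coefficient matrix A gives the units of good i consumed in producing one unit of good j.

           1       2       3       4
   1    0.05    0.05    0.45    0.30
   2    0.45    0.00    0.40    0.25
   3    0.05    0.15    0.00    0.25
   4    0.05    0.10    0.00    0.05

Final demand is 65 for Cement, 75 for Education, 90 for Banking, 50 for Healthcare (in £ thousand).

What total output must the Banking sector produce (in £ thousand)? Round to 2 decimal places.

I − A =
  [   0.95    -0.05    -0.45    -0.30]
  [  -0.45     1.00    -0.40    -0.25]
  [  -0.05    -0.15     1.00    -0.25]
  [  -0.05    -0.10     0.00     0.95]
Compute the cofactors C_ij = (−1)^(i+j)·(3×3 minor ij) of I−A; the adjugate is their transpose:
adj(I−A) = Cᵀ =
  [ 0.858000   0.152875   0.447250   0.428875]
  [ 0.464000   0.860500   0.553000   0.518500]
  [ 0.136000   0.161375   0.828250   0.303375]
  [ 0.094000   0.098625   0.081750   0.816625]
det(I−A) = Σ_j (I−A)_1j·C_1j = (0.95)(0.858000) + (-0.05)(0.464000) + (-0.45)(0.136000) + (-0.30)(0.094000) = 0.7025
(I − A)⁻¹ = adj(I−A) / det(I−A) ≈
  [   1.2214     0.2176     0.6367     0.6105]
  [   0.6605     1.2249     0.7872     0.7381]
  [   0.1936     0.2297     1.1790     0.4319]
  [   0.1338     0.1404     0.1164     1.1625]
x = (I − A)⁻¹ d = adj(I−A)·d / det(I−A), with det(I−A) = 0.7025:
  x_1 = (0.858000·65 + 0.152875·75 + 0.447250·90 + 0.428875·50) / 0.7025 = 128.931875 / 0.7025 ≈ 183.53
  x_2 = (0.464000·65 + 0.860500·75 + 0.553000·90 + 0.518500·50) / 0.7025 = 170.3925 / 0.7025 ≈ 242.55
  x_3 = (0.136000·65 + 0.161375·75 + 0.828250·90 + 0.303375·50) / 0.7025 = 110.654375 / 0.7025 ≈ 157.52
  x_4 = (0.094000·65 + 0.098625·75 + 0.081750·90 + 0.816625·50) / 0.7025 = 61.695625 / 0.7025 ≈ 87.82

x_3 = 157.52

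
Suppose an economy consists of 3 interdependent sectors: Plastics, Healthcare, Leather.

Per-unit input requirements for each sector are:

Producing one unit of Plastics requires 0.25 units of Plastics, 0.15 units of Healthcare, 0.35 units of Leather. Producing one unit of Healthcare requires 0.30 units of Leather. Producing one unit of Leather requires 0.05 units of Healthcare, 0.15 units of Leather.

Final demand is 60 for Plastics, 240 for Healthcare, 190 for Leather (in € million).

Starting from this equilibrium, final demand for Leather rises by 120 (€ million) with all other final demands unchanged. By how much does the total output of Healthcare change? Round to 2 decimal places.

Δx_H = 7.19

I − A =
  [   0.75     0.00     0.00]
  [  -0.15     1.00    -0.05]
  [  -0.35    -0.30     0.85]
Cofactors of I−A, C_ij = (−1)^(i+j)·(minor ij) (rows/columns in the sector order above):
  C_11 = (1.00)(0.85) − (-0.05)(-0.30) = 0.8350
  C_12 = −[(-0.15)(0.85) − (-0.05)(-0.35)] = 0.1450
  C_13 = (-0.15)(-0.30) − (1.00)(-0.35) = 0.3950
  C_21 = −[(0.00)(0.85) − (0.00)(-0.30)] = 0.0000
  C_22 = (0.75)(0.85) − (0.00)(-0.35) = 0.6375
  C_23 = −[(0.75)(-0.30) − (0.00)(-0.35)] = 0.2250
  C_31 = (0.00)(-0.05) − (0.00)(1.00) = 0.0000
  C_32 = −[(0.75)(-0.05) − (0.00)(-0.15)] = 0.0375
  C_33 = (0.75)(1.00) − (0.00)(-0.15) = 0.7500
det(I−A) = Σ_j (I−A)_1j·C_1j = (0.75)(0.8350) + (0.00)(0.1450) + (0.00)(0.3950) = 0.62625
adj(I−A) = Cᵀ =
  [ 0.8350   0.0000   0.0000]
  [ 0.1450   0.6375   0.0375]
  [ 0.3950   0.2250   0.7500]
(I − A)⁻¹ = adj(I−A) / det(I−A) ≈
  [   1.3333     0.0000     0.0000]
  [   0.2315     1.0180     0.0599]
  [   0.6307     0.3593     1.1976]
Δx = (I − A)⁻¹ Δd with Δd having +120 in the Leather component and 0 elsewhere.
So Δx_H = L_HL · (+120), where L_HL = adj(I−A)_HL / det(I−A) = 0.0375 / 0.62625.
Δx_H = 0.0375 × (+120) / 0.62625 = 4.50 / 0.62625 ≈ 7.19.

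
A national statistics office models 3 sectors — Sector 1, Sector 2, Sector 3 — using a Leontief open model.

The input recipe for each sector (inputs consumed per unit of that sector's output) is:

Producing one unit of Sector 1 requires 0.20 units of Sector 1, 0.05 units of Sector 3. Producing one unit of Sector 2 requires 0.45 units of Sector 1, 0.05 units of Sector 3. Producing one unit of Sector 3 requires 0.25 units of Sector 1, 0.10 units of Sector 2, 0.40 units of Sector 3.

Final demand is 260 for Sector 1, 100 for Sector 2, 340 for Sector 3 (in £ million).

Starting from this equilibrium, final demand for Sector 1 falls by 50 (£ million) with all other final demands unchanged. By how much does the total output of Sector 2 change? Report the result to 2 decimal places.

Δx_2 = -0.54

I − A =
  [   0.80    -0.45    -0.25]
  [   0.00     1.00    -0.10]
  [  -0.05    -0.05     0.60]
Cofactors of I−A, C_ij = (−1)^(i+j)·(minor ij) (rows/columns in the sector order above):
  C_11 = (1.00)(0.60) − (-0.10)(-0.05) = 0.5950
  C_12 = −[(0.00)(0.60) − (-0.10)(-0.05)] = 0.0050
  C_13 = (0.00)(-0.05) − (1.00)(-0.05) = 0.0500
  C_21 = −[(-0.45)(0.60) − (-0.25)(-0.05)] = 0.2825
  C_22 = (0.80)(0.60) − (-0.25)(-0.05) = 0.4675
  C_23 = −[(0.80)(-0.05) − (-0.45)(-0.05)] = 0.0625
  C_31 = (-0.45)(-0.10) − (-0.25)(1.00) = 0.2950
  C_32 = −[(0.80)(-0.10) − (-0.25)(0.00)] = 0.0800
  C_33 = (0.80)(1.00) − (-0.45)(0.00) = 0.8000
det(I−A) = Σ_j (I−A)_1j·C_1j = (0.80)(0.5950) + (-0.45)(0.0050) + (-0.25)(0.0500) = 0.46125
adj(I−A) = Cᵀ =
  [ 0.5950   0.2825   0.2950]
  [ 0.0050   0.4675   0.0800]
  [ 0.0500   0.0625   0.8000]
(I − A)⁻¹ = adj(I−A) / det(I−A) ≈
  [   1.2900     0.6125     0.6396]
  [   0.0108     1.0136     0.1734]
  [   0.1084     0.1355     1.7344]
Δx = (I − A)⁻¹ Δd with Δd having -50 in the Sector 1 component and 0 elsewhere.
So Δx_2 = L_21 · (-50), where L_21 = adj(I−A)_21 / det(I−A) = 0.0050 / 0.46125.
Δx_2 = 0.0050 × (-50) / 0.46125 = -0.25 / 0.46125 ≈ -0.54.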